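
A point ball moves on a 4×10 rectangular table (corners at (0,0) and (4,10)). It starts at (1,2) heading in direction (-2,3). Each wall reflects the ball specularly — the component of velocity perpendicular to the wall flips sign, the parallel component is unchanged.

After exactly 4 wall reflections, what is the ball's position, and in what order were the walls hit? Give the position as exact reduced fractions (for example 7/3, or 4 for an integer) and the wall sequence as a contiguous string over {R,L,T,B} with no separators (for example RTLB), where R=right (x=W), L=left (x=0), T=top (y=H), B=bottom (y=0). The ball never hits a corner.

Final position: (0,9/2)
Wall sequence: LRTL

1. t=1/2 → L at (0,7/2); v=(2,3)
2. t=2 → R at (4,19/2); v=(-2,3)
3. t=1/6 → T at (11/3,10); v=(-2,-3)
4. t=11/6 → L at (0,9/2); v=(2,-3)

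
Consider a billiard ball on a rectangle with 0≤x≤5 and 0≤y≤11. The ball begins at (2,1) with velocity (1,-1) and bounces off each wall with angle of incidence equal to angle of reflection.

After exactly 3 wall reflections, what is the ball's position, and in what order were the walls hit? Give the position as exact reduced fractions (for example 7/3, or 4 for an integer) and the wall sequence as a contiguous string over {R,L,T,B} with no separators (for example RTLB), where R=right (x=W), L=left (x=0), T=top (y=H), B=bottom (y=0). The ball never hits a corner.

1. t=1 → B at (3,0); v=(1,1)
2. t=2 → R at (5,2); v=(-1,1)
3. t=5 → L at (0,7); v=(1,1)

Final position: (0,7)
Wall sequence: BRL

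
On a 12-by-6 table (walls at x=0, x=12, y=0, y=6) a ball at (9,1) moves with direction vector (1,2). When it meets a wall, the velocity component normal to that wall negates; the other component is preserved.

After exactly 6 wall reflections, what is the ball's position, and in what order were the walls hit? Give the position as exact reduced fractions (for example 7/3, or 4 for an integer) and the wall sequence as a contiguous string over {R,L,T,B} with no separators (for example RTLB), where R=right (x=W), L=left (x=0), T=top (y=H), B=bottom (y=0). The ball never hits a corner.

Final position: (1/2,6)
Wall sequence: TRBTBT

1. t=5/2 → T at (23/2,6); v=(1,-2)
2. t=1/2 → R at (12,5); v=(-1,-2)
3. t=5/2 → B at (19/2,0); v=(-1,2)
4. t=3 → T at (13/2,6); v=(-1,-2)
5. t=3 → B at (7/2,0); v=(-1,2)
6. t=3 → T at (1/2,6); v=(-1,-2)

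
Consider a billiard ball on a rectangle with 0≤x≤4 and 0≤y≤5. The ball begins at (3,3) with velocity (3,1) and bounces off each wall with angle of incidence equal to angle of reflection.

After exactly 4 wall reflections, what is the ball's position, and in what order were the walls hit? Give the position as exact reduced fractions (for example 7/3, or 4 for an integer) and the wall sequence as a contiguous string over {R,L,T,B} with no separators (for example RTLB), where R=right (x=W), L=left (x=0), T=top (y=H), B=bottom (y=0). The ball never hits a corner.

1. t=1/3 → R at (4,10/3); v=(-3,1)
2. t=4/3 → L at (0,14/3); v=(3,1)
3. t=1/3 → T at (1,5); v=(3,-1)
4. t=1 → R at (4,4); v=(-3,-1)

Final position: (4,4)
Wall sequence: RLTR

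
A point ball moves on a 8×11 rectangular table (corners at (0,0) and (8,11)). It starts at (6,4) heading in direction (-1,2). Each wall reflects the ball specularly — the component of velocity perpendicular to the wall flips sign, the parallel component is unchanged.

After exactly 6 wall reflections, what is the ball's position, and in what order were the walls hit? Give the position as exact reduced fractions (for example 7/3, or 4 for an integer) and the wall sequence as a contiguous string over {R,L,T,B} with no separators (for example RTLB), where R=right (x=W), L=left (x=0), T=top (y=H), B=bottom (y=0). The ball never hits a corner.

Final position: (2,0)
Wall sequence: TLBRTB

1. t=7/2 → T at (5/2,11); v=(-1,-2)
2. t=5/2 → L at (0,6); v=(1,-2)
3. t=3 → B at (3,0); v=(1,2)
4. t=5 → R at (8,10); v=(-1,2)
5. t=1/2 → T at (15/2,11); v=(-1,-2)
6. t=11/2 → B at (2,0); v=(-1,2)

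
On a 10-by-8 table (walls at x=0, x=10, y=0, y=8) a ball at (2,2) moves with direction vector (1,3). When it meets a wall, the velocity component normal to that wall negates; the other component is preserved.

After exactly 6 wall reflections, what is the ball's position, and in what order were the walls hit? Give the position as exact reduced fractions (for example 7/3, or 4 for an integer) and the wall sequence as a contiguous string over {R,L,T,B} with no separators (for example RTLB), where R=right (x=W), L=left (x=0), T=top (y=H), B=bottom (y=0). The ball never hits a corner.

Final position: (16/3,8)
Wall sequence: TBTRBT

1. t=2 → T at (4,8); v=(1,-3)
2. t=8/3 → B at (20/3,0); v=(1,3)
3. t=8/3 → T at (28/3,8); v=(1,-3)
4. t=2/3 → R at (10,6); v=(-1,-3)
5. t=2 → B at (8,0); v=(-1,3)
6. t=8/3 → T at (16/3,8); v=(-1,-3)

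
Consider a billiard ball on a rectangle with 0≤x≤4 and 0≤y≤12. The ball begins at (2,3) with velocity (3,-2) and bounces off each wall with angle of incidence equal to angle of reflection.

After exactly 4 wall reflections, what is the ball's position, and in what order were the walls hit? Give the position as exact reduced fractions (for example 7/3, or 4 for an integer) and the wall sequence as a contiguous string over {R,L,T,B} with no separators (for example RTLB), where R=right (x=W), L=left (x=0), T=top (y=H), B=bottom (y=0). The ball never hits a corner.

Final position: (4,11/3)
Wall sequence: RBLR

1. t=2/3 → R at (4,5/3); v=(-3,-2)
2. t=5/6 → B at (3/2,0); v=(-3,2)
3. t=1/2 → L at (0,1); v=(3,2)
4. t=4/3 → R at (4,11/3); v=(-3,2)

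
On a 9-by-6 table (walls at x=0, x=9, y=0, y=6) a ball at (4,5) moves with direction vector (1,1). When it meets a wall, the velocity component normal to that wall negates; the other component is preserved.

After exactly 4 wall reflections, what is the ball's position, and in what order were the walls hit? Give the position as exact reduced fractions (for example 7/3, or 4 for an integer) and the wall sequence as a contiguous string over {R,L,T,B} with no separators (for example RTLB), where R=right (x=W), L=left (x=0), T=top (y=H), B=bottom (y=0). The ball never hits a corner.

1. t=1 → T at (5,6); v=(1,-1)
2. t=4 → R at (9,2); v=(-1,-1)
3. t=2 → B at (7,0); v=(-1,1)
4. t=6 → T at (1,6); v=(-1,-1)

Final position: (1,6)
Wall sequence: TRBT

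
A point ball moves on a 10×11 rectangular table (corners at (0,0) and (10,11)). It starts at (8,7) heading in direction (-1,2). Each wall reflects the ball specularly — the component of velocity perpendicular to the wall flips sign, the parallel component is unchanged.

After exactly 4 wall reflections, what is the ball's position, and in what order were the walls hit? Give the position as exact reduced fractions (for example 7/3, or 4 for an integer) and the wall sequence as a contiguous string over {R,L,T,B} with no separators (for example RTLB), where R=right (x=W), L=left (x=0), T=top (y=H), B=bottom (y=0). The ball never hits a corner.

1. t=2 → T at (6,11); v=(-1,-2)
2. t=11/2 → B at (1/2,0); v=(-1,2)
3. t=1/2 → L at (0,1); v=(1,2)
4. t=5 → T at (5,11); v=(1,-2)

Final position: (5,11)
Wall sequence: TBLT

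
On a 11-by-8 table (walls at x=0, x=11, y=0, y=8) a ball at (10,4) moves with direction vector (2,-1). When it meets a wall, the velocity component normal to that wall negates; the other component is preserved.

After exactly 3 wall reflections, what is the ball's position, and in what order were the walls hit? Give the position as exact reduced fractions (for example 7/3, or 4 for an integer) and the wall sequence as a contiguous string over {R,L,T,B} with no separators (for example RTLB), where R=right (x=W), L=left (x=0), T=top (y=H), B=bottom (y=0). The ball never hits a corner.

Final position: (0,2)
Wall sequence: RBL

1. t=1/2 → R at (11,7/2); v=(-2,-1)
2. t=7/2 → B at (4,0); v=(-2,1)
3. t=2 → L at (0,2); v=(2,1)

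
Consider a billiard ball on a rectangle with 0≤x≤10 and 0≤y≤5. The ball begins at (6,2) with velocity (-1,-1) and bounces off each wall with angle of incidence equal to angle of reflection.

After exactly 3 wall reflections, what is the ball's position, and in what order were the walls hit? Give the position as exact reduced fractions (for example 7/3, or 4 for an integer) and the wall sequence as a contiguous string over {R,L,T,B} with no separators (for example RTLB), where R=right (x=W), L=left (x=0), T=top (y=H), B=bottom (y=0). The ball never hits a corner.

1. t=2 → B at (4,0); v=(-1,1)
2. t=4 → L at (0,4); v=(1,1)
3. t=1 → T at (1,5); v=(1,-1)

Final position: (1,5)
Wall sequence: BLT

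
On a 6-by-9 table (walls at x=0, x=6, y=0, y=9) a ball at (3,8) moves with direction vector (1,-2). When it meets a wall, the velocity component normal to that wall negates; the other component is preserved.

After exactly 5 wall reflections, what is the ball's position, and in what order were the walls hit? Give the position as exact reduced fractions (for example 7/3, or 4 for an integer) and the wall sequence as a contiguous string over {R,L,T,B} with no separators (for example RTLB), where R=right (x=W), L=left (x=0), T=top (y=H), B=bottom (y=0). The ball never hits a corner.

1. t=3 → R at (6,2); v=(-1,-2)
2. t=1 → B at (5,0); v=(-1,2)
3. t=9/2 → T at (1/2,9); v=(-1,-2)
4. t=1/2 → L at (0,8); v=(1,-2)
5. t=4 → B at (4,0); v=(1,2)

Final position: (4,0)
Wall sequence: RBTLB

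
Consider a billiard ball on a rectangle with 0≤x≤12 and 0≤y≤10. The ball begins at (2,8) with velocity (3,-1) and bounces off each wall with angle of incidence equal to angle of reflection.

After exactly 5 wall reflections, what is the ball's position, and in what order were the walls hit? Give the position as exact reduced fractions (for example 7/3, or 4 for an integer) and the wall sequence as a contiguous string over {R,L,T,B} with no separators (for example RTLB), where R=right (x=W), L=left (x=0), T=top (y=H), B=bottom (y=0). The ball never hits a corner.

Final position: (0,22/3)
Wall sequence: RLBRL

1. t=10/3 → R at (12,14/3); v=(-3,-1)
2. t=4 → L at (0,2/3); v=(3,-1)
3. t=2/3 → B at (2,0); v=(3,1)
4. t=10/3 → R at (12,10/3); v=(-3,1)
5. t=4 → L at (0,22/3); v=(3,1)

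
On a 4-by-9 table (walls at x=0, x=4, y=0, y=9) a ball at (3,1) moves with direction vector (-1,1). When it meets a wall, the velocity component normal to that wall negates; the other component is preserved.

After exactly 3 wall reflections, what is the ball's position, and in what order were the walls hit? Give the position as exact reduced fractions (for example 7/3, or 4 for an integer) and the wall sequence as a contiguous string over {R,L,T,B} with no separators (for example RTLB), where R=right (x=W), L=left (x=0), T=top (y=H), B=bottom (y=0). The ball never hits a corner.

1. t=3 → L at (0,4); v=(1,1)
2. t=4 → R at (4,8); v=(-1,1)
3. t=1 → T at (3,9); v=(-1,-1)

Final position: (3,9)
Wall sequence: LRT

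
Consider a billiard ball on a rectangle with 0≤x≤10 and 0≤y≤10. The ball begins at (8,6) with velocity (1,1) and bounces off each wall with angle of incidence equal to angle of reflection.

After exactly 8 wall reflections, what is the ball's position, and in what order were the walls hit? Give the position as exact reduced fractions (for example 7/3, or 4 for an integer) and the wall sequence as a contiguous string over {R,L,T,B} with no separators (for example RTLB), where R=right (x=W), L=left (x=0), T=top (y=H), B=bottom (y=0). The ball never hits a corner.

1. t=2 → R at (10,8); v=(-1,1)
2. t=2 → T at (8,10); v=(-1,-1)
3. t=8 → L at (0,2); v=(1,-1)
4. t=2 → B at (2,0); v=(1,1)
5. t=8 → R at (10,8); v=(-1,1)
6. t=2 → T at (8,10); v=(-1,-1)
7. t=8 → L at (0,2); v=(1,-1)
8. t=2 → B at (2,0); v=(1,1)

Final position: (2,0)
Wall sequence: RTLBRTLB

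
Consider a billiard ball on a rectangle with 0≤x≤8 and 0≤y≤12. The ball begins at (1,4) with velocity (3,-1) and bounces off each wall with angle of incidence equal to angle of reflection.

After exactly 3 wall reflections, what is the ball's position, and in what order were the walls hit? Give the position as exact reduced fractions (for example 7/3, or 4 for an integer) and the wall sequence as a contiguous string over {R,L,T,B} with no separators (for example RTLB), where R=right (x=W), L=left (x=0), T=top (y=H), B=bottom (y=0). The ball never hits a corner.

Final position: (0,1)
Wall sequence: RBL

1. t=7/3 → R at (8,5/3); v=(-3,-1)
2. t=5/3 → B at (3,0); v=(-3,1)
3. t=1 → L at (0,1); v=(3,1)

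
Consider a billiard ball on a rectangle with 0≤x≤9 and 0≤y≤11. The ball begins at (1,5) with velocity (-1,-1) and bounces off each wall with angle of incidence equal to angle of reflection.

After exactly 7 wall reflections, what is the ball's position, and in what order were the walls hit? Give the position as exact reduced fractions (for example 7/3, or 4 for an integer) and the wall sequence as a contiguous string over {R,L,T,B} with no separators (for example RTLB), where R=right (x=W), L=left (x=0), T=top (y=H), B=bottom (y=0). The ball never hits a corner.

1. t=1 → L at (0,4); v=(1,-1)
2. t=4 → B at (4,0); v=(1,1)
3. t=5 → R at (9,5); v=(-1,1)
4. t=6 → T at (3,11); v=(-1,-1)
5. t=3 → L at (0,8); v=(1,-1)
6. t=8 → B at (8,0); v=(1,1)
7. t=1 → R at (9,1); v=(-1,1)

Final position: (9,1)
Wall sequence: LBRTLBR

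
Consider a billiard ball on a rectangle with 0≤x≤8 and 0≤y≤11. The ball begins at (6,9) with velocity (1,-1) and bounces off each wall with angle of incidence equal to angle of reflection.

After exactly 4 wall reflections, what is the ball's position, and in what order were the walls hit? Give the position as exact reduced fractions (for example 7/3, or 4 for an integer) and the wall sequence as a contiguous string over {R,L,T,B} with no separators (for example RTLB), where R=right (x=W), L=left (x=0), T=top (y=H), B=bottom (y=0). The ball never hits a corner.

Final position: (8,9)
Wall sequence: RBLR

1. t=2 → R at (8,7); v=(-1,-1)
2. t=7 → B at (1,0); v=(-1,1)
3. t=1 → L at (0,1); v=(1,1)
4. t=8 → R at (8,9); v=(-1,1)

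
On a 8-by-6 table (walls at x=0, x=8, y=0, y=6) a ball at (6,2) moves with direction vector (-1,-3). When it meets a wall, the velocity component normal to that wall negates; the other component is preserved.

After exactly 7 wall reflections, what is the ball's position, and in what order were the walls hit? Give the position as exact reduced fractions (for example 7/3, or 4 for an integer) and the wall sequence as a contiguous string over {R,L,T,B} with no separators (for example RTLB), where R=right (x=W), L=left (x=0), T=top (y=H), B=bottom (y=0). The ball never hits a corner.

Final position: (14/3,6)
Wall sequence: BTBLTBT

1. t=2/3 → B at (16/3,0); v=(-1,3)
2. t=2 → T at (10/3,6); v=(-1,-3)
3. t=2 → B at (4/3,0); v=(-1,3)
4. t=4/3 → L at (0,4); v=(1,3)
5. t=2/3 → T at (2/3,6); v=(1,-3)
6. t=2 → B at (8/3,0); v=(1,3)
7. t=2 → T at (14/3,6); v=(1,-3)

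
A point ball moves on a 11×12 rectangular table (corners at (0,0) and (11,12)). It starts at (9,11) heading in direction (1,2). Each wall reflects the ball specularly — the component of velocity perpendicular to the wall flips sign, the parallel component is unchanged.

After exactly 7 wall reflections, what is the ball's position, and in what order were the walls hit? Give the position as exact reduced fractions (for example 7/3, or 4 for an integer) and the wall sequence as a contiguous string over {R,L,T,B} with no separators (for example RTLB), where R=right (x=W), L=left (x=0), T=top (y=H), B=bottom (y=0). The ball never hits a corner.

1. t=1/2 → T at (19/2,12); v=(1,-2)
2. t=3/2 → R at (11,9); v=(-1,-2)
3. t=9/2 → B at (13/2,0); v=(-1,2)
4. t=6 → T at (1/2,12); v=(-1,-2)
5. t=1/2 → L at (0,11); v=(1,-2)
6. t=11/2 → B at (11/2,0); v=(1,2)
7. t=11/2 → R at (11,11); v=(-1,2)

Final position: (11,11)
Wall sequence: TRBTLBR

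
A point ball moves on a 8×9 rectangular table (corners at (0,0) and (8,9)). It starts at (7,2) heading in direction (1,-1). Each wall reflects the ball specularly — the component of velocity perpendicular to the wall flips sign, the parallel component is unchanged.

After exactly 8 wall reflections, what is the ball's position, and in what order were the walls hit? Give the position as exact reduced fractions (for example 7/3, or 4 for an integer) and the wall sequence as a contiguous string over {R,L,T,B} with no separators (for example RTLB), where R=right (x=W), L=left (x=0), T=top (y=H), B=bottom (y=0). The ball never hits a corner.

1. t=1 → R at (8,1); v=(-1,-1)
2. t=1 → B at (7,0); v=(-1,1)
3. t=7 → L at (0,7); v=(1,1)
4. t=2 → T at (2,9); v=(1,-1)
5. t=6 → R at (8,3); v=(-1,-1)
6. t=3 → B at (5,0); v=(-1,1)
7. t=5 → L at (0,5); v=(1,1)
8. t=4 → T at (4,9); v=(1,-1)

Final position: (4,9)
Wall sequence: RBLTRBLT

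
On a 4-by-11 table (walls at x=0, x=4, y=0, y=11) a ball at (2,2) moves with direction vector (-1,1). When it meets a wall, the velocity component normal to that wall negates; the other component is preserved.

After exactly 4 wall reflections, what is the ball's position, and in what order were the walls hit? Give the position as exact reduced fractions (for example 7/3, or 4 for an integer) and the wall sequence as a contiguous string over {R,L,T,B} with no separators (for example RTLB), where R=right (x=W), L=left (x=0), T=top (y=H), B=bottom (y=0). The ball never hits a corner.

Final position: (0,10)
Wall sequence: LRTL

1. t=2 → L at (0,4); v=(1,1)
2. t=4 → R at (4,8); v=(-1,1)
3. t=3 → T at (1,11); v=(-1,-1)
4. t=1 → L at (0,10); v=(1,-1)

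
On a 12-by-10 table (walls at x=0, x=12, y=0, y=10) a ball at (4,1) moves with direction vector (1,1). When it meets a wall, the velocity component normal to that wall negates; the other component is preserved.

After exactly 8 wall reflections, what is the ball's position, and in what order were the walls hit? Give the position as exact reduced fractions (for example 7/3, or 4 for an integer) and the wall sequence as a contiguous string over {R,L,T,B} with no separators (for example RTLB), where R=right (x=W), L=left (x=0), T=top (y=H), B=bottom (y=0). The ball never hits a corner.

1. t=8 → R at (12,9); v=(-1,1)
2. t=1 → T at (11,10); v=(-1,-1)
3. t=10 → B at (1,0); v=(-1,1)
4. t=1 → L at (0,1); v=(1,1)
5. t=9 → T at (9,10); v=(1,-1)
6. t=3 → R at (12,7); v=(-1,-1)
7. t=7 → B at (5,0); v=(-1,1)
8. t=5 → L at (0,5); v=(1,1)

Final position: (0,5)
Wall sequence: RTBLTRBL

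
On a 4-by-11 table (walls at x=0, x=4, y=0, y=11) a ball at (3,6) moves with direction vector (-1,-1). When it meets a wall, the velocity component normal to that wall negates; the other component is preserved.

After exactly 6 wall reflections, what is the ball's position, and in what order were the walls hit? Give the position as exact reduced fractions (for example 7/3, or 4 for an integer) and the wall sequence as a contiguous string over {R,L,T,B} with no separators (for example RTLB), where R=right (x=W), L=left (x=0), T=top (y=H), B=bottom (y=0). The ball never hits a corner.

Final position: (2,11)
Wall sequence: LBRLRT

1. t=3 → L at (0,3); v=(1,-1)
2. t=3 → B at (3,0); v=(1,1)
3. t=1 → R at (4,1); v=(-1,1)
4. t=4 → L at (0,5); v=(1,1)
5. t=4 → R at (4,9); v=(-1,1)
6. t=2 → T at (2,11); v=(-1,-1)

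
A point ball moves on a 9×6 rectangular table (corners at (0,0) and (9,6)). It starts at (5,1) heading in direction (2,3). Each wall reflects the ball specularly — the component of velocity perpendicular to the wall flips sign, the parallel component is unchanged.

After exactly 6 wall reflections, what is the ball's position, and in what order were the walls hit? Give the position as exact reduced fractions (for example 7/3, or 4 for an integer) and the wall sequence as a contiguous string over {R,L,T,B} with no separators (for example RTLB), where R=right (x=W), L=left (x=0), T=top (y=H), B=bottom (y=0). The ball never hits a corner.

Final position: (7/3,0)
Wall sequence: TRBTLB

1. t=5/3 → T at (25/3,6); v=(2,-3)
2. t=1/3 → R at (9,5); v=(-2,-3)
3. t=5/3 → B at (17/3,0); v=(-2,3)
4. t=2 → T at (5/3,6); v=(-2,-3)
5. t=5/6 → L at (0,7/2); v=(2,-3)
6. t=7/6 → B at (7/3,0); v=(2,3)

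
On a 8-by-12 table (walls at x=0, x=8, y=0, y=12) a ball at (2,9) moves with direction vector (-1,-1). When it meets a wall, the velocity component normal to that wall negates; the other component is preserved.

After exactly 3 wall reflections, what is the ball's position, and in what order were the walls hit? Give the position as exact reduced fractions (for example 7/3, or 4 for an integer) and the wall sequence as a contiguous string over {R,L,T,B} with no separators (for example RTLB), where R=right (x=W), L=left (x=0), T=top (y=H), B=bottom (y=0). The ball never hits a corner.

1. t=2 → L at (0,7); v=(1,-1)
2. t=7 → B at (7,0); v=(1,1)
3. t=1 → R at (8,1); v=(-1,1)

Final position: (8,1)
Wall sequence: LBR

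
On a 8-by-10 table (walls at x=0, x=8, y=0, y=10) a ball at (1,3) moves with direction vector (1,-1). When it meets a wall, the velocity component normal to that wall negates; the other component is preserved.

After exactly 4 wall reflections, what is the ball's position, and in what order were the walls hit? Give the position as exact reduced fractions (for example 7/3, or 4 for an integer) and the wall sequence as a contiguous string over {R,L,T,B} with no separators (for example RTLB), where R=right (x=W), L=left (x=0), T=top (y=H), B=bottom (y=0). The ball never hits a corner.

Final position: (0,8)
Wall sequence: BRTL

1. t=3 → B at (4,0); v=(1,1)
2. t=4 → R at (8,4); v=(-1,1)
3. t=6 → T at (2,10); v=(-1,-1)
4. t=2 → L at (0,8); v=(1,-1)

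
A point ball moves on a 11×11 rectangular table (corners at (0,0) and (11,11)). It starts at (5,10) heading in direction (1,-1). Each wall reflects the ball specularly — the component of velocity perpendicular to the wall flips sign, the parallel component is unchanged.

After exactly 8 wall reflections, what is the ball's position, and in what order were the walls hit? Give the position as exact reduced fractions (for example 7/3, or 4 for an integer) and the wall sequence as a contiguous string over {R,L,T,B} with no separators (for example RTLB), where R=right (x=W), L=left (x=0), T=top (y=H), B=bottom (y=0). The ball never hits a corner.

1. t=6 → R at (11,4); v=(-1,-1)
2. t=4 → B at (7,0); v=(-1,1)
3. t=7 → L at (0,7); v=(1,1)
4. t=4 → T at (4,11); v=(1,-1)
5. t=7 → R at (11,4); v=(-1,-1)
6. t=4 → B at (7,0); v=(-1,1)
7. t=7 → L at (0,7); v=(1,1)
8. t=4 → T at (4,11); v=(1,-1)

Final position: (4,11)
Wall sequence: RBLTRBLT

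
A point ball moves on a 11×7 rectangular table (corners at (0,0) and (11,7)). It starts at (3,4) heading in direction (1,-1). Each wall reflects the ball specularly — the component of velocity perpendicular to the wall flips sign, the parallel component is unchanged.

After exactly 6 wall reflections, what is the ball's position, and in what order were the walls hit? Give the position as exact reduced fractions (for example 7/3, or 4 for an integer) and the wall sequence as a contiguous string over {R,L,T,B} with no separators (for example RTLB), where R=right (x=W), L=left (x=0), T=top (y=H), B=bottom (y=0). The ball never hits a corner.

1. t=4 → B at (7,0); v=(1,1)
2. t=4 → R at (11,4); v=(-1,1)
3. t=3 → T at (8,7); v=(-1,-1)
4. t=7 → B at (1,0); v=(-1,1)
5. t=1 → L at (0,1); v=(1,1)
6. t=6 → T at (6,7); v=(1,-1)

Final position: (6,7)
Wall sequence: BRTBLT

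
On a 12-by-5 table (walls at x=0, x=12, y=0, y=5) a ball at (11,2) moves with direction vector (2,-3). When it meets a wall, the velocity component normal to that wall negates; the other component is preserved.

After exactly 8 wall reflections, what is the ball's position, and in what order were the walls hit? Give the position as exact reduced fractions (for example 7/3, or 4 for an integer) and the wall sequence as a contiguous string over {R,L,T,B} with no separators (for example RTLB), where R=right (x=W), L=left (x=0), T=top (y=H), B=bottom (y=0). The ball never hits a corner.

Final position: (5,5)
Wall sequence: RBTBTLBT

1. t=1/2 → R at (12,1/2); v=(-2,-3)
2. t=1/6 → B at (35/3,0); v=(-2,3)
3. t=5/3 → T at (25/3,5); v=(-2,-3)
4. t=5/3 → B at (5,0); v=(-2,3)
5. t=5/3 → T at (5/3,5); v=(-2,-3)
6. t=5/6 → L at (0,5/2); v=(2,-3)
7. t=5/6 → B at (5/3,0); v=(2,3)
8. t=5/3 → T at (5,5); v=(2,-3)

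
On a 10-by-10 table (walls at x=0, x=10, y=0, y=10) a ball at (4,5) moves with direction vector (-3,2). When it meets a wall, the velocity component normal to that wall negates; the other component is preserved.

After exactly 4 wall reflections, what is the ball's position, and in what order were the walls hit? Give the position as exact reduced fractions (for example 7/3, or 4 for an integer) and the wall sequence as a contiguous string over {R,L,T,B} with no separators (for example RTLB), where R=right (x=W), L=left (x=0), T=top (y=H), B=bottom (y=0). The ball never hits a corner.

1. t=4/3 → L at (0,23/3); v=(3,2)
2. t=7/6 → T at (7/2,10); v=(3,-2)
3. t=13/6 → R at (10,17/3); v=(-3,-2)
4. t=17/6 → B at (3/2,0); v=(-3,2)

Final position: (3/2,0)
Wall sequence: LTRB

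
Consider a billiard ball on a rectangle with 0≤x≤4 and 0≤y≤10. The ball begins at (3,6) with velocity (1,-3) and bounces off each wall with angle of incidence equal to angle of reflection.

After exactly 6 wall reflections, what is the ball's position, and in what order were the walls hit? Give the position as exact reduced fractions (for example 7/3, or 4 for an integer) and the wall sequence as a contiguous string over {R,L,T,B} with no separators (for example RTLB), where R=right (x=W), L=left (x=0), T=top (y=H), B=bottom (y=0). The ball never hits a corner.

1. t=1 → R at (4,3); v=(-1,-3)
2. t=1 → B at (3,0); v=(-1,3)
3. t=3 → L at (0,9); v=(1,3)
4. t=1/3 → T at (1/3,10); v=(1,-3)
5. t=10/3 → B at (11/3,0); v=(1,3)
6. t=1/3 → R at (4,1); v=(-1,3)

Final position: (4,1)
Wall sequence: RBLTBR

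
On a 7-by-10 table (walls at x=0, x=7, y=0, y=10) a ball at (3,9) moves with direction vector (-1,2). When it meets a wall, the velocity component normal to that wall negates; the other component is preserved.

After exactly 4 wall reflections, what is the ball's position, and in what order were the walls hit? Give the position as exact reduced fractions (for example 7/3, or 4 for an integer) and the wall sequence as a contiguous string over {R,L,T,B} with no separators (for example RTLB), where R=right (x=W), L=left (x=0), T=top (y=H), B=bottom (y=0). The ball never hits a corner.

1. t=1/2 → T at (5/2,10); v=(-1,-2)
2. t=5/2 → L at (0,5); v=(1,-2)
3. t=5/2 → B at (5/2,0); v=(1,2)
4. t=9/2 → R at (7,9); v=(-1,2)

Final position: (7,9)
Wall sequence: TLBR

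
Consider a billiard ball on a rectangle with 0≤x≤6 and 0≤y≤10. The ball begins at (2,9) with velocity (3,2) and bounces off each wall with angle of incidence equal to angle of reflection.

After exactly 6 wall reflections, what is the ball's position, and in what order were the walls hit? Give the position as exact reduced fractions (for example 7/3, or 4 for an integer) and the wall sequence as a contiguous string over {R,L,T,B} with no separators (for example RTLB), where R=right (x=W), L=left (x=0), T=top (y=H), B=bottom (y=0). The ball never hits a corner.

Final position: (0,11/3)
Wall sequence: TRLRBL

1. t=1/2 → T at (7/2,10); v=(3,-2)
2. t=5/6 → R at (6,25/3); v=(-3,-2)
3. t=2 → L at (0,13/3); v=(3,-2)
4. t=2 → R at (6,1/3); v=(-3,-2)
5. t=1/6 → B at (11/2,0); v=(-3,2)
6. t=11/6 → L at (0,11/3); v=(3,2)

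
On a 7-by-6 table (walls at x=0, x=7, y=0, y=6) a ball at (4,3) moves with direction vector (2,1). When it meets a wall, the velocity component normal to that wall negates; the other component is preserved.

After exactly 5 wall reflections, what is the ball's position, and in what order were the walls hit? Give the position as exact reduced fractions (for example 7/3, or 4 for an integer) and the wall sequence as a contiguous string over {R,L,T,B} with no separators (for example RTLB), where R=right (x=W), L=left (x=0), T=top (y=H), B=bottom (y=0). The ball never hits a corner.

1. t=3/2 → R at (7,9/2); v=(-2,1)
2. t=3/2 → T at (4,6); v=(-2,-1)
3. t=2 → L at (0,4); v=(2,-1)
4. t=7/2 → R at (7,1/2); v=(-2,-1)
5. t=1/2 → B at (6,0); v=(-2,1)

Final position: (6,0)
Wall sequence: RTLRB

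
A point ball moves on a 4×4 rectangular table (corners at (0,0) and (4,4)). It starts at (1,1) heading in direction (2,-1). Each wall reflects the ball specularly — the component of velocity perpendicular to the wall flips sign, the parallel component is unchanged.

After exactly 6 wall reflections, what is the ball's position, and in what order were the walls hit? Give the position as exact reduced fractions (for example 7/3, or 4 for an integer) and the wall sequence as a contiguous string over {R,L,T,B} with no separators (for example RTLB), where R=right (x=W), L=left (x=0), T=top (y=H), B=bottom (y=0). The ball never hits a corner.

1. t=1 → B at (3,0); v=(2,1)
2. t=1/2 → R at (4,1/2); v=(-2,1)
3. t=2 → L at (0,5/2); v=(2,1)
4. t=3/2 → T at (3,4); v=(2,-1)
5. t=1/2 → R at (4,7/2); v=(-2,-1)
6. t=2 → L at (0,3/2); v=(2,-1)

Final position: (0,3/2)
Wall sequence: BRLTRL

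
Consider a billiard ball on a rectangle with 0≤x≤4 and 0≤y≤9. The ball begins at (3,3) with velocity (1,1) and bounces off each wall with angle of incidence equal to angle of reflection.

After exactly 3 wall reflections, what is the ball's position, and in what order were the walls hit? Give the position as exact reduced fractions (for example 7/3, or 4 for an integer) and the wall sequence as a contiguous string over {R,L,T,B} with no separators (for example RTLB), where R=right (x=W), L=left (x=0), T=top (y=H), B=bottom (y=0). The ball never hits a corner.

1. t=1 → R at (4,4); v=(-1,1)
2. t=4 → L at (0,8); v=(1,1)
3. t=1 → T at (1,9); v=(1,-1)

Final position: (1,9)
Wall sequence: RLT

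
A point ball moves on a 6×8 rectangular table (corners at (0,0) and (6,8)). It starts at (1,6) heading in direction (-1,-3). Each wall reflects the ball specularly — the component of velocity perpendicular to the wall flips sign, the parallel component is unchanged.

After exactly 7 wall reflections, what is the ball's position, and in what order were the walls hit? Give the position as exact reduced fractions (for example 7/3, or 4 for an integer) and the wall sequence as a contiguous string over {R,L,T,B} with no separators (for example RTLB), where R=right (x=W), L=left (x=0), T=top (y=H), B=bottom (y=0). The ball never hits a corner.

Final position: (1/3,0)
Wall sequence: LBTRBTB

1. t=1 → L at (0,3); v=(1,-3)
2. t=1 → B at (1,0); v=(1,3)
3. t=8/3 → T at (11/3,8); v=(1,-3)
4. t=7/3 → R at (6,1); v=(-1,-3)
5. t=1/3 → B at (17/3,0); v=(-1,3)
6. t=8/3 → T at (3,8); v=(-1,-3)
7. t=8/3 → B at (1/3,0); v=(-1,3)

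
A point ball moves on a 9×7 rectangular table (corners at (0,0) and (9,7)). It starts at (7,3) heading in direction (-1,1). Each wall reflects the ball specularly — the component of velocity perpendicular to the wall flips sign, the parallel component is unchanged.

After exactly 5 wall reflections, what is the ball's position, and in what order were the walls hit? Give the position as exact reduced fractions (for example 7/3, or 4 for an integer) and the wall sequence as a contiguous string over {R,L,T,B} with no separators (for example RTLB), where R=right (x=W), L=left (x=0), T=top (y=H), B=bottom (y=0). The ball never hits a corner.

1. t=4 → T at (3,7); v=(-1,-1)
2. t=3 → L at (0,4); v=(1,-1)
3. t=4 → B at (4,0); v=(1,1)
4. t=5 → R at (9,5); v=(-1,1)
5. t=2 → T at (7,7); v=(-1,-1)

Final position: (7,7)
Wall sequence: TLBRT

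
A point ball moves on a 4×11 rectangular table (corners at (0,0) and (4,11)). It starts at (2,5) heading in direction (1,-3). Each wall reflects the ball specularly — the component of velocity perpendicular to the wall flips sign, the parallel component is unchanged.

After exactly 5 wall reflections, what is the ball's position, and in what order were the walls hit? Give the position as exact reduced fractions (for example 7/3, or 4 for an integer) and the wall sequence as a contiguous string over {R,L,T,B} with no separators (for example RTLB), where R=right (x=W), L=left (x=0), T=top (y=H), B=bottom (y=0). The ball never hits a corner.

Final position: (3,0)
Wall sequence: BRTLB

1. t=5/3 → B at (11/3,0); v=(1,3)
2. t=1/3 → R at (4,1); v=(-1,3)
3. t=10/3 → T at (2/3,11); v=(-1,-3)
4. t=2/3 → L at (0,9); v=(1,-3)
5. t=3 → B at (3,0); v=(1,3)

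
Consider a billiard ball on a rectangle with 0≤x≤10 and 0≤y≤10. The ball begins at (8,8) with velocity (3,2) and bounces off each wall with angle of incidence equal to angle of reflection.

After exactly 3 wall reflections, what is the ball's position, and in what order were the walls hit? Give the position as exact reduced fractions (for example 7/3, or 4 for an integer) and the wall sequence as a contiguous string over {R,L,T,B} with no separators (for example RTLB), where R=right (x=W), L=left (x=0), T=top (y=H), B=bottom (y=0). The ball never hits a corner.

1. t=2/3 → R at (10,28/3); v=(-3,2)
2. t=1/3 → T at (9,10); v=(-3,-2)
3. t=3 → L at (0,4); v=(3,-2)

Final position: (0,4)
Wall sequence: RTL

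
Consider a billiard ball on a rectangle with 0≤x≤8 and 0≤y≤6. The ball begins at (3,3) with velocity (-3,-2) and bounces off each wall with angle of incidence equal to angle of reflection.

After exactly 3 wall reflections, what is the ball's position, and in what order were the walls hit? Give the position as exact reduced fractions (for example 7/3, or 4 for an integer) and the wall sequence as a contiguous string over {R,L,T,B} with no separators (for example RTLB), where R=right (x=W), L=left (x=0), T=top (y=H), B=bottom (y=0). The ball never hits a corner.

Final position: (8,13/3)
Wall sequence: LBR

1. t=1 → L at (0,1); v=(3,-2)
2. t=1/2 → B at (3/2,0); v=(3,2)
3. t=13/6 → R at (8,13/3); v=(-3,2)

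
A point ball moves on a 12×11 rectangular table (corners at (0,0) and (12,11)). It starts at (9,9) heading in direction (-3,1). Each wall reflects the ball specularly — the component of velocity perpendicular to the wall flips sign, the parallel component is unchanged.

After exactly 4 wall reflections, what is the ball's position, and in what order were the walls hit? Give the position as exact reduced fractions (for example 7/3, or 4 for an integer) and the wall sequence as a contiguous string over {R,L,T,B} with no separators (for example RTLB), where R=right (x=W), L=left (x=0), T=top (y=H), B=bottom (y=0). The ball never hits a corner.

1. t=2 → T at (3,11); v=(-3,-1)
2. t=1 → L at (0,10); v=(3,-1)
3. t=4 → R at (12,6); v=(-3,-1)
4. t=4 → L at (0,2); v=(3,-1)

Final position: (0,2)
Wall sequence: TLRL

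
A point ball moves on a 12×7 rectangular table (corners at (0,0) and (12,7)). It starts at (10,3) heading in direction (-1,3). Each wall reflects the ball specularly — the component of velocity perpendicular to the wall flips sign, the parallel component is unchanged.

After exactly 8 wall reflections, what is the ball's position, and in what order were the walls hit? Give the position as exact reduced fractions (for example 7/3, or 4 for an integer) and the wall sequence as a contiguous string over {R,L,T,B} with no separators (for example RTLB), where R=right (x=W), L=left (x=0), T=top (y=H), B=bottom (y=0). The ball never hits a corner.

Final position: (16/3,7)
Wall sequence: TBTBLTBT

1. t=4/3 → T at (26/3,7); v=(-1,-3)
2. t=7/3 → B at (19/3,0); v=(-1,3)
3. t=7/3 → T at (4,7); v=(-1,-3)
4. t=7/3 → B at (5/3,0); v=(-1,3)
5. t=5/3 → L at (0,5); v=(1,3)
6. t=2/3 → T at (2/3,7); v=(1,-3)
7. t=7/3 → B at (3,0); v=(1,3)
8. t=7/3 → T at (16/3,7); v=(1,-3)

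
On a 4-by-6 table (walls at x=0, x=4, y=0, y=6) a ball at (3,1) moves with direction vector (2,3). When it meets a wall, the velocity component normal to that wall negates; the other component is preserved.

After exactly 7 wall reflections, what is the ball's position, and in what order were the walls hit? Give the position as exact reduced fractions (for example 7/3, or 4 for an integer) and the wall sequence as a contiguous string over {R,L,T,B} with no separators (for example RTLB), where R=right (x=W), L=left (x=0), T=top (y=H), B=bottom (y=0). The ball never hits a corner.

Final position: (0,7/2)
Wall sequence: RTLBRTL

1. t=1/2 → R at (4,5/2); v=(-2,3)
2. t=7/6 → T at (5/3,6); v=(-2,-3)
3. t=5/6 → L at (0,7/2); v=(2,-3)
4. t=7/6 → B at (7/3,0); v=(2,3)
5. t=5/6 → R at (4,5/2); v=(-2,3)
6. t=7/6 → T at (5/3,6); v=(-2,-3)
7. t=5/6 → L at (0,7/2); v=(2,-3)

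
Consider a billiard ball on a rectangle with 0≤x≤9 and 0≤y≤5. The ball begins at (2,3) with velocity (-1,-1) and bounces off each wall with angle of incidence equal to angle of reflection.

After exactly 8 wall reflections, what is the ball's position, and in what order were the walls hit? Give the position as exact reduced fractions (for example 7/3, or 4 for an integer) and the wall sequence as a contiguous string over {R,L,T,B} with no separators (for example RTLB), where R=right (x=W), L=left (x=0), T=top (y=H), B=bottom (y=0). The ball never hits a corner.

1. t=2 → L at (0,1); v=(1,-1)
2. t=1 → B at (1,0); v=(1,1)
3. t=5 → T at (6,5); v=(1,-1)
4. t=3 → R at (9,2); v=(-1,-1)
5. t=2 → B at (7,0); v=(-1,1)
6. t=5 → T at (2,5); v=(-1,-1)
7. t=2 → L at (0,3); v=(1,-1)
8. t=3 → B at (3,0); v=(1,1)

Final position: (3,0)
Wall sequence: LBTRBTLB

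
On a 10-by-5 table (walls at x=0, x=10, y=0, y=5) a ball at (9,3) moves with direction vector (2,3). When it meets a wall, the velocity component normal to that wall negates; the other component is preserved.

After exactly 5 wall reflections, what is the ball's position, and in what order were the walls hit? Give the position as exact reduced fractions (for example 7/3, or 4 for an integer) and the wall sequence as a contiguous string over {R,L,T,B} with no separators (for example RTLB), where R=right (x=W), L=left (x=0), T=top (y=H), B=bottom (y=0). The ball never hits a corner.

1. t=1/2 → R at (10,9/2); v=(-2,3)
2. t=1/6 → T at (29/3,5); v=(-2,-3)
3. t=5/3 → B at (19/3,0); v=(-2,3)
4. t=5/3 → T at (3,5); v=(-2,-3)
5. t=3/2 → L at (0,1/2); v=(2,-3)

Final position: (0,1/2)
Wall sequence: RTBTL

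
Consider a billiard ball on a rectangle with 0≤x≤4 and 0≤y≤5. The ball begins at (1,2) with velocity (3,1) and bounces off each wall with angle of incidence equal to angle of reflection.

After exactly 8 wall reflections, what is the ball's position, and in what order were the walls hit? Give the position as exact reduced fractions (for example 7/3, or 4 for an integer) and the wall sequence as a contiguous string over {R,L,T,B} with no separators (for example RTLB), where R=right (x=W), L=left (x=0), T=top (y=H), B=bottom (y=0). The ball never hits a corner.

Final position: (1,0)
Wall sequence: RLTRLRLB

1. t=1 → R at (4,3); v=(-3,1)
2. t=4/3 → L at (0,13/3); v=(3,1)
3. t=2/3 → T at (2,5); v=(3,-1)
4. t=2/3 → R at (4,13/3); v=(-3,-1)
5. t=4/3 → L at (0,3); v=(3,-1)
6. t=4/3 → R at (4,5/3); v=(-3,-1)
7. t=4/3 → L at (0,1/3); v=(3,-1)
8. t=1/3 → B at (1,0); v=(3,1)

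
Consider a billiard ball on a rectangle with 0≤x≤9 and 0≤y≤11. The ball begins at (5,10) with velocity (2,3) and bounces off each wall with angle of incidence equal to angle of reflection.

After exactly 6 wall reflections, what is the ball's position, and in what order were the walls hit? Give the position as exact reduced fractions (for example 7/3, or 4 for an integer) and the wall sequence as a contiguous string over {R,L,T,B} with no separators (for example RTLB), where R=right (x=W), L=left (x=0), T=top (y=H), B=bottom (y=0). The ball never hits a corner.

1. t=1/3 → T at (17/3,11); v=(2,-3)
2. t=5/3 → R at (9,6); v=(-2,-3)
3. t=2 → B at (5,0); v=(-2,3)
4. t=5/2 → L at (0,15/2); v=(2,3)
5. t=7/6 → T at (7/3,11); v=(2,-3)
6. t=10/3 → R at (9,1); v=(-2,-3)

Final position: (9,1)
Wall sequence: TRBLTR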